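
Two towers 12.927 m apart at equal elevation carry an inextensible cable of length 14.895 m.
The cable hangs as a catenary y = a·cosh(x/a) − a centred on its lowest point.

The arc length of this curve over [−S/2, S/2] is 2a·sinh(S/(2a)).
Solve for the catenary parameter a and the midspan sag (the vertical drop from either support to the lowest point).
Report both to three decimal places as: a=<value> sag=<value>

a=6.912 sag=3.249

seed: a₀ = √(S³/(24(L−S))) = √(12.927³/(24·1.968)) = 6.762830
iter 1: u=0.955739  f(a)=+9.186e-02  f'(a)=-6.369e-01  a ← 6.762830 − (+9.186e-02/-6.369e-01) = 6.907056
iter 2: u=0.935782  f(a)=+3.021e-03  f'(a)=-5.957e-01  a ← 6.907056 − (+3.021e-03/-5.957e-01) = 6.912127
iter 3: u=0.935096  f(a)=+3.513e-06  f'(a)=-5.943e-01  a ← 6.912127 − (+3.513e-06/-5.943e-01) = 6.912133
iter 4: u=0.935095  f(a)=+4.762e-12  f'(a)=-5.943e-01  a ← 6.912133 − (+4.762e-12/-5.943e-01) = 6.912133
iter 5: u=0.935095  f(a)=-1.776e-15  f'(a)=-5.943e-01  a ← 6.912133 − (-1.776e-15/-5.943e-01) = 6.912133
converged: |Δa| < 1e-12 after 5 iterations
sag = a·(cosh(S/(2a)) − 1) = 6.912133·(cosh(0.935095) − 1) = 3.248715
T_max/T_min = cosh(S/(2a)) = 1.470002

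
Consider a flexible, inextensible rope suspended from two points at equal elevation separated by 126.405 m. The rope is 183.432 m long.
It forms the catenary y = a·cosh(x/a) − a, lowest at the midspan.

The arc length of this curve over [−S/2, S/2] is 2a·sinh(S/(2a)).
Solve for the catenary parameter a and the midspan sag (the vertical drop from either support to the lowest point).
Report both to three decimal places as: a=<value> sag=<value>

a=40.785 sag=59.591

seed: a₀ = √(S³/(24(L−S))) = √(126.405³/(24·57.027)) = 38.414970
iter 1: u=1.645257  f(a)=+8.235e+00  f'(a)=-3.854e+00  a ← 38.414970 − (+8.235e+00/-3.854e+00) = 40.551459
iter 2: u=1.558575  f(a)=+7.369e-01  f'(a)=-3.193e+00  a ← 40.551459 − (+7.369e-01/-3.193e+00) = 40.782267
iter 3: u=1.549754  f(a)=+7.182e-03  f'(a)=-3.131e+00  a ← 40.782267 − (+7.182e-03/-3.131e+00) = 40.784561
iter 4: u=1.549667  f(a)=+6.970e-07  f'(a)=-3.130e+00  a ← 40.784561 − (+6.970e-07/-3.130e+00) = 40.784561
iter 5: u=1.549667  f(a)=+0.000e+00  f'(a)=-3.130e+00  a ← 40.784561 − (+0.000e+00/-3.130e+00) = 40.784561
converged: |Δa| < 1e-12 after 5 iterations
sag = a·(cosh(S/(2a)) − 1) = 40.784561·(cosh(1.549667) − 1) = 59.590760
T_max/T_min = cosh(S/(2a)) = 2.461111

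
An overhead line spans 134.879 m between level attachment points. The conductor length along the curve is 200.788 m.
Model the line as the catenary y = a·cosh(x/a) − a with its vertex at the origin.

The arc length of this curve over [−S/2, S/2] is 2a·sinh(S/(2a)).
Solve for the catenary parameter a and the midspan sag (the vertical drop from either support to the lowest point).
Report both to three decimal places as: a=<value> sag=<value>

a=41.999 sag=66.826

seed: a₀ = √(S³/(24(L−S))) = √(134.879³/(24·65.909)) = 39.385696
iter 1: u=1.712284  f(a)=+1.036e+01  f'(a)=-4.437e+00  a ← 39.385696 − (+1.036e+01/-4.437e+00) = 41.721852
iter 2: u=1.616407  f(a)=+9.938e-01  f'(a)=-3.623e+00  a ← 41.721852 − (+9.938e-01/-3.623e+00) = 41.996128
iter 3: u=1.605850  f(a)=+1.127e-02  f'(a)=-3.541e+00  a ← 41.996128 − (+1.127e-02/-3.541e+00) = 41.999312
iter 4: u=1.605729  f(a)=+1.488e-06  f'(a)=-3.541e+00  a ← 41.999312 − (+1.488e-06/-3.541e+00) = 41.999312
iter 5: u=1.605729  f(a)=+0.000e+00  f'(a)=-3.541e+00  a ← 41.999312 − (+0.000e+00/-3.541e+00) = 41.999312
converged: |Δa| < 1e-12 after 5 iterations
sag = a·(cosh(S/(2a)) − 1) = 41.999312·(cosh(1.605729) − 1) = 66.825765
T_max/T_min = cosh(S/(2a)) = 2.591116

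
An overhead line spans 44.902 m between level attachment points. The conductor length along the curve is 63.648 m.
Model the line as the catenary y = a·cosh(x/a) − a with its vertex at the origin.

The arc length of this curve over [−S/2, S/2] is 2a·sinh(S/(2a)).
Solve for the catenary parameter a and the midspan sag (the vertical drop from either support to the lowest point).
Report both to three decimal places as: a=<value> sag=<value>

a=15.000 sag=20.182

seed: a₀ = √(S³/(24(L−S))) = √(44.902³/(24·18.746)) = 14.185302
iter 1: u=1.582694  f(a)=+2.493e+00  f'(a)=-3.367e+00  a ← 14.185302 − (+2.493e+00/-3.367e+00) = 14.925659
iter 2: u=1.504188  f(a)=+2.085e-01  f'(a)=-2.826e+00  a ← 14.925659 − (+2.085e-01/-2.826e+00) = 14.999437
iter 3: u=1.496790  f(a)=+1.752e-03  f'(a)=-2.778e+00  a ← 14.999437 − (+1.752e-03/-2.778e+00) = 15.000068
iter 4: u=1.496727  f(a)=+1.260e-07  f'(a)=-2.778e+00  a ← 15.000068 − (+1.260e-07/-2.778e+00) = 15.000068
iter 5: u=1.496727  f(a)=-1.421e-14  f'(a)=-2.778e+00  a ← 15.000068 − (-1.421e-14/-2.778e+00) = 15.000068
converged: |Δa| < 1e-12 after 5 iterations
sag = a·(cosh(S/(2a)) − 1) = 15.000068·(cosh(1.496727) − 1) = 20.181874
T_max/T_min = cosh(S/(2a)) = 2.345452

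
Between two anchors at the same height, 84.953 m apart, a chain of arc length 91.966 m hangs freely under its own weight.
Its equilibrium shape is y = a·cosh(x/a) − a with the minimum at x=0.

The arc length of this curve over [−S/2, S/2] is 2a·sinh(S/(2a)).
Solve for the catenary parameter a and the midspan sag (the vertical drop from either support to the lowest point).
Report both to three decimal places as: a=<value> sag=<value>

seed: a₀ = √(S³/(24(L−S))) = √(84.953³/(24·7.013)) = 60.354623
iter 1: u=0.703782  f(a)=+1.757e-01  f'(a)=-2.441e-01  a ← 60.354623 − (+1.757e-01/-2.441e-01) = 61.074557
iter 2: u=0.695486  f(a)=+3.194e-03  f'(a)=-2.353e-01  a ← 61.074557 − (+3.194e-03/-2.353e-01) = 61.088130
iter 3: u=0.695331  f(a)=+1.098e-06  f'(a)=-2.351e-01  a ← 61.088130 − (+1.098e-06/-2.351e-01) = 61.088135
iter 4: u=0.695331  f(a)=+1.563e-13  f'(a)=-2.351e-01  a ← 61.088135 − (+1.563e-13/-2.351e-01) = 61.088135
converged: |Δa| < 1e-12 after 4 iterations
sag = a·(cosh(S/(2a)) − 1) = 61.088135·(cosh(0.695331) − 1) = 15.372290
T_max/T_min = cosh(S/(2a)) = 1.251641

a=61.088 sag=15.372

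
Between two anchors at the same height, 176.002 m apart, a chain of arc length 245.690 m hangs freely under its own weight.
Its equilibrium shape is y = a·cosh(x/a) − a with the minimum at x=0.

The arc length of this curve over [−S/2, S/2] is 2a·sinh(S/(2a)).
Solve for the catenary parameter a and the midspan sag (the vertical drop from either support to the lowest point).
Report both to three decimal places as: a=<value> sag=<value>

seed: a₀ = √(S³/(24(L−S))) = √(176.002³/(24·69.688)) = 57.094173
iter 1: u=1.541331  f(a)=+8.762e+00  f'(a)=-3.073e+00  a ← 57.094173 − (+8.762e+00/-3.073e+00) = 59.945859
iter 2: u=1.468008  f(a)=+6.992e-01  f'(a)=-2.600e+00  a ← 59.945859 − (+6.992e-01/-2.600e+00) = 60.214794
iter 3: u=1.461451  f(a)=+5.307e-03  f'(a)=-2.561e+00  a ← 60.214794 − (+5.307e-03/-2.561e+00) = 60.216866
iter 4: u=1.461401  f(a)=+3.108e-07  f'(a)=-2.560e+00  a ← 60.216866 − (+3.108e-07/-2.560e+00) = 60.216867
iter 5: u=1.461401  f(a)=+2.842e-14  f'(a)=-2.560e+00  a ← 60.216867 − (+2.842e-14/-2.560e+00) = 60.216867
converged: |Δa| < 1e-12 after 5 iterations
sag = a·(cosh(S/(2a)) − 1) = 60.216867·(cosh(1.461401) − 1) = 76.593093
T_max/T_min = cosh(S/(2a)) = 2.271954

a=60.217 sag=76.593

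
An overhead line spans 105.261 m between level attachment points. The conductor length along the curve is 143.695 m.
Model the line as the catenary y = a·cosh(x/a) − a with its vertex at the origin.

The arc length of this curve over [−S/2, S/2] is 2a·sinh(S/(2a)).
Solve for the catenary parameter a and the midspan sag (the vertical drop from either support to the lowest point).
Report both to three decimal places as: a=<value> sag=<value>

seed: a₀ = √(S³/(24(L−S))) = √(105.261³/(24·38.434)) = 35.558041
iter 1: u=1.480129  f(a)=+4.436e+00  f'(a)=-2.674e+00  a ← 35.558041 − (+4.436e+00/-2.674e+00) = 37.217175
iter 2: u=1.414146  f(a)=+3.294e-01  f'(a)=-2.290e+00  a ← 37.217175 − (+3.294e-01/-2.290e+00) = 37.360999
iter 3: u=1.408702  f(a)=+2.138e-03  f'(a)=-2.261e+00  a ← 37.360999 − (+2.138e-03/-2.261e+00) = 37.361945
iter 4: u=1.408666  f(a)=+9.136e-08  f'(a)=-2.260e+00  a ← 37.361945 − (+9.136e-08/-2.260e+00) = 37.361945
iter 5: u=1.408666  f(a)=+0.000e+00  f'(a)=-2.260e+00  a ← 37.361945 − (+0.000e+00/-2.260e+00) = 37.361945
converged: |Δa| < 1e-12 after 5 iterations
sag = a·(cosh(S/(2a)) − 1) = 37.361945·(cosh(1.408666) − 1) = 43.619400
T_max/T_min = cosh(S/(2a)) = 2.167482

a=37.362 sag=43.619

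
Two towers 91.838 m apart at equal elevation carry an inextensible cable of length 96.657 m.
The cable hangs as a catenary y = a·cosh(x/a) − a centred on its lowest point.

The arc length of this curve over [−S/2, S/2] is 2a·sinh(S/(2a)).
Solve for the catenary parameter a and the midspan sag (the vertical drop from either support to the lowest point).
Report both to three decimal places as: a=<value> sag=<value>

seed: a₀ = √(S³/(24(L−S))) = √(91.838³/(24·4.819)) = 81.836970
iter 1: u=0.561103  f(a)=+7.643e-02  f'(a)=-1.215e-01  a ← 81.836970 − (+7.643e-02/-1.215e-01) = 82.465927
iter 2: u=0.556824  f(a)=+8.901e-04  f'(a)=-1.187e-01  a ← 82.465927 − (+8.901e-04/-1.187e-01) = 82.473425
iter 3: u=0.556773  f(a)=+1.239e-07  f'(a)=-1.187e-01  a ← 82.473425 − (+1.239e-07/-1.187e-01) = 82.473426
iter 4: u=0.556773  f(a)=+1.421e-14  f'(a)=-1.187e-01  a ← 82.473426 − (+1.421e-14/-1.187e-01) = 82.473426
converged: |Δa| < 1e-12 after 4 iterations
sag = a·(cosh(S/(2a)) − 1) = 82.473426·(cosh(0.556773) − 1) = 13.116897
T_max/T_min = cosh(S/(2a)) = 1.159044

a=82.473 sag=13.117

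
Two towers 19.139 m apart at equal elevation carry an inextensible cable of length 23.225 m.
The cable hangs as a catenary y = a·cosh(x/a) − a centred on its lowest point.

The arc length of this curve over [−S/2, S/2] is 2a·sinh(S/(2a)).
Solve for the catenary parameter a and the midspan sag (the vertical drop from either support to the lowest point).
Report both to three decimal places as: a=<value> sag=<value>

seed: a₀ = √(S³/(24(L−S))) = √(19.139³/(24·4.086)) = 8.455203
iter 1: u=1.131788  f(a)=+2.698e-01  f'(a)=-1.096e+00  a ← 8.455203 − (+2.698e-01/-1.096e+00) = 8.701367
iter 2: u=1.099770  f(a)=+1.223e-02  f'(a)=-9.988e-01  a ← 8.701367 − (+1.223e-02/-9.988e-01) = 8.713614
iter 3: u=1.098224  f(a)=+2.778e-05  f'(a)=-9.942e-01  a ← 8.713614 − (+2.778e-05/-9.942e-01) = 8.713642
iter 4: u=1.098220  f(a)=+1.440e-10  f'(a)=-9.942e-01  a ← 8.713642 − (+1.440e-10/-9.942e-01) = 8.713642
iter 5: u=1.098220  f(a)=+0.000e+00  f'(a)=-9.942e-01  a ← 8.713642 − (+0.000e+00/-9.942e-01) = 8.713642
converged: |Δa| < 1e-12 after 5 iterations
sag = a·(cosh(S/(2a)) − 1) = 8.713642·(cosh(1.098220) − 1) = 5.804544
T_max/T_min = cosh(S/(2a)) = 1.666144

a=8.714 sag=5.805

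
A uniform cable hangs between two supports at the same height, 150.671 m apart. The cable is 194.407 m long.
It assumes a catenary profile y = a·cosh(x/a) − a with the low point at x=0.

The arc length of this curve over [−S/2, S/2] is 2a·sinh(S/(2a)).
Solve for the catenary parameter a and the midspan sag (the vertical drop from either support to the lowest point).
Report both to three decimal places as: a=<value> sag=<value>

a=59.421 sag=54.506

seed: a₀ = √(S³/(24(L−S))) = √(150.671³/(24·43.736)) = 57.084652
iter 1: u=1.319716  f(a)=+3.970e+00  f'(a)=-1.816e+00  a ← 57.084652 − (+3.970e+00/-1.816e+00) = 59.270612
iter 2: u=1.271043  f(a)=+2.395e-01  f'(a)=-1.603e+00  a ← 59.270612 − (+2.395e-01/-1.603e+00) = 59.419968
iter 3: u=1.267848  f(a)=+9.946e-04  f'(a)=-1.590e+00  a ← 59.419968 − (+9.946e-04/-1.590e+00) = 59.420594
iter 4: u=1.267835  f(a)=+1.732e-08  f'(a)=-1.590e+00  a ← 59.420594 − (+1.732e-08/-1.590e+00) = 59.420594
iter 5: u=1.267835  f(a)=-2.842e-14  f'(a)=-1.590e+00  a ← 59.420594 − (-2.842e-14/-1.590e+00) = 59.420594
converged: |Δa| < 1e-12 after 5 iterations
sag = a·(cosh(S/(2a)) − 1) = 59.420594·(cosh(1.267835) − 1) = 54.506257
T_max/T_min = cosh(S/(2a)) = 1.917296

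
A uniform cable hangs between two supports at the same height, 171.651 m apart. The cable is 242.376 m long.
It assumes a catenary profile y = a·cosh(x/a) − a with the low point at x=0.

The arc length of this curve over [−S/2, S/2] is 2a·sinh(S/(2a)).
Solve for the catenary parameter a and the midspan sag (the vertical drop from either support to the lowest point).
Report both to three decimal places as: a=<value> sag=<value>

a=57.683 sag=76.533

seed: a₀ = √(S³/(24(L−S))) = √(171.651³/(24·70.725)) = 54.585514
iter 1: u=1.572313  f(a)=+9.275e+00  f'(a)=-3.291e+00  a ← 54.585514 − (+9.275e+00/-3.291e+00) = 57.403593
iter 2: u=1.495124  f(a)=+7.667e-01  f'(a)=-2.768e+00  a ← 57.403593 − (+7.667e-01/-2.768e+00) = 57.680597
iter 3: u=1.487944  f(a)=+6.281e-03  f'(a)=-2.722e+00  a ← 57.680597 − (+6.281e-03/-2.722e+00) = 57.682905
iter 4: u=1.487885  f(a)=+4.293e-07  f'(a)=-2.722e+00  a ← 57.682905 − (+4.293e-07/-2.722e+00) = 57.682905
iter 5: u=1.487885  f(a)=-2.842e-14  f'(a)=-2.722e+00  a ← 57.682905 − (-2.842e-14/-2.722e+00) = 57.682905
converged: |Δa| < 1e-12 after 5 iterations
sag = a·(cosh(S/(2a)) − 1) = 57.682905·(cosh(1.487885) − 1) = 76.532776
T_max/T_min = cosh(S/(2a)) = 2.326784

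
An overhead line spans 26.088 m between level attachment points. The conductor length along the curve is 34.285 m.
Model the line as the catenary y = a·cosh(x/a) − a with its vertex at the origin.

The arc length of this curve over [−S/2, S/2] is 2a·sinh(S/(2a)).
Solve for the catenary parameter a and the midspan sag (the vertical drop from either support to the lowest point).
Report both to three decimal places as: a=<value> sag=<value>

seed: a₀ = √(S³/(24(L−S))) = √(26.088³/(24·8.197)) = 9.500098
iter 1: u=1.373038  f(a)=+8.083e-01  f'(a)=-2.074e+00  a ← 9.500098 − (+8.083e-01/-2.074e+00) = 9.889873
iter 2: u=1.318925  f(a)=+5.241e-02  f'(a)=-1.813e+00  a ← 9.889873 − (+5.241e-02/-1.813e+00) = 9.918783
iter 3: u=1.315081  f(a)=+2.541e-04  f'(a)=-1.795e+00  a ← 9.918783 − (+2.541e-04/-1.795e+00) = 9.918925
iter 4: u=1.315062  f(a)=+6.037e-09  f'(a)=-1.795e+00  a ← 9.918925 − (+6.037e-09/-1.795e+00) = 9.918925
iter 5: u=1.315062  f(a)=+0.000e+00  f'(a)=-1.795e+00  a ← 9.918925 − (+0.000e+00/-1.795e+00) = 9.918925
converged: |Δa| < 1e-12 after 5 iterations
sag = a·(cosh(S/(2a)) − 1) = 9.918925·(cosh(1.315062) − 1) = 9.886387
T_max/T_min = cosh(S/(2a)) = 1.996720

a=9.919 sag=9.886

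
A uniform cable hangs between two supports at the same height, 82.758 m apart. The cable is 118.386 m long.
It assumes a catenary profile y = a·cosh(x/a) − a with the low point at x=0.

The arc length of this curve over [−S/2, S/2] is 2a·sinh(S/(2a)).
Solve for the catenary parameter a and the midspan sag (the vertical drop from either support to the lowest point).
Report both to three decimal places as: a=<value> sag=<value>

seed: a₀ = √(S³/(24(L−S))) = √(82.758³/(24·35.628)) = 25.746230
iter 1: u=1.607187  f(a)=+4.895e+00  f'(a)=-3.552e+00  a ← 25.746230 − (+4.895e+00/-3.552e+00) = 27.124388
iter 2: u=1.525527  f(a)=+4.205e-01  f'(a)=-2.965e+00  a ← 27.124388 − (+4.205e-01/-2.965e+00) = 27.266186
iter 3: u=1.517594  f(a)=+3.748e-03  f'(a)=-2.913e+00  a ← 27.266186 − (+3.748e-03/-2.913e+00) = 27.267473
iter 4: u=1.517522  f(a)=+3.035e-07  f'(a)=-2.912e+00  a ← 27.267473 − (+3.035e-07/-2.912e+00) = 27.267473
iter 5: u=1.517522  f(a)=-1.421e-14  f'(a)=-2.912e+00  a ← 27.267473 − (-1.421e-14/-2.912e+00) = 27.267473
converged: |Δa| < 1e-12 after 5 iterations
sag = a·(cosh(S/(2a)) − 1) = 27.267473·(cosh(1.517522) − 1) = 37.904042
T_max/T_min = cosh(S/(2a)) = 2.390083

a=27.267 sag=37.904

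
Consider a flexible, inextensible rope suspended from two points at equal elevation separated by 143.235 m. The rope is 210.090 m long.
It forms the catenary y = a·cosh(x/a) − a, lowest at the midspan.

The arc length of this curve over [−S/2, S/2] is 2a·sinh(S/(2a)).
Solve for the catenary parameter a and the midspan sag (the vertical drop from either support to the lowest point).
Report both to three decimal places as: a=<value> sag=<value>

a=45.519 sag=68.964

seed: a₀ = √(S³/(24(L−S))) = √(143.235³/(24·66.855)) = 42.795801
iter 1: u=1.673470  f(a)=+1.001e+01  f'(a)=-4.092e+00  a ← 42.795801 − (+1.001e+01/-4.092e+00) = 45.242425
iter 2: u=1.582972  f(a)=+9.226e-01  f'(a)=-3.369e+00  a ← 45.242425 − (+9.226e-01/-3.369e+00) = 45.516268
iter 3: u=1.573448  f(a)=+9.594e-03  f'(a)=-3.299e+00  a ← 45.516268 − (+9.594e-03/-3.299e+00) = 45.519176
iter 4: u=1.573348  f(a)=+1.061e-06  f'(a)=-3.299e+00  a ← 45.519176 − (+1.061e-06/-3.299e+00) = 45.519177
iter 5: u=1.573348  f(a)=+0.000e+00  f'(a)=-3.299e+00  a ← 45.519177 − (+0.000e+00/-3.299e+00) = 45.519177
converged: |Δa| < 1e-12 after 5 iterations
sag = a·(cosh(S/(2a)) − 1) = 45.519177·(cosh(1.573348) − 1) = 68.964217
T_max/T_min = cosh(S/(2a)) = 2.515059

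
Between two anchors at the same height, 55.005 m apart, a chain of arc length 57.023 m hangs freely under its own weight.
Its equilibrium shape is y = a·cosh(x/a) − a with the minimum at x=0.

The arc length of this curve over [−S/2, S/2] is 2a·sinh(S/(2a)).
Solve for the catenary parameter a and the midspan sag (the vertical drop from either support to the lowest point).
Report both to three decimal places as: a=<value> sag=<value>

seed: a₀ = √(S³/(24(L−S))) = √(55.005³/(24·2.018)) = 58.618817
iter 1: u=0.469175  f(a)=+2.233e-02  f'(a)=-7.038e-02  a ← 58.618817 − (+2.233e-02/-7.038e-02) = 58.936062
iter 2: u=0.466650  f(a)=+1.826e-04  f'(a)=-6.923e-02  a ← 58.936062 − (+1.826e-04/-6.923e-02) = 58.938699
iter 3: u=0.466629  f(a)=+1.243e-08  f'(a)=-6.922e-02  a ← 58.938699 − (+1.243e-08/-6.922e-02) = 58.938699
iter 4: u=0.466629  f(a)=+0.000e+00  f'(a)=-6.922e-02  a ← 58.938699 − (+0.000e+00/-6.922e-02) = 58.938699
converged: |Δa| < 1e-12 after 4 iterations
sag = a·(cosh(S/(2a)) − 1) = 58.938699·(cosh(0.466629) − 1) = 6.534012
T_max/T_min = cosh(S/(2a)) = 1.110861

a=58.939 sag=6.534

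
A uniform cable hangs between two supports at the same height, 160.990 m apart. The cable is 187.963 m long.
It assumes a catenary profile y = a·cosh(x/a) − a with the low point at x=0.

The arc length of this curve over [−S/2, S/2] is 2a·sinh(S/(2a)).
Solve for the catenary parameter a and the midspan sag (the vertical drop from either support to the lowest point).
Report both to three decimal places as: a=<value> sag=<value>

a=82.228 sag=42.648

seed: a₀ = √(S³/(24(L−S))) = √(160.990³/(24·26.973)) = 80.283834
iter 1: u=1.002630  f(a)=+1.389e+00  f'(a)=-7.420e-01  a ← 80.283834 − (+1.389e+00/-7.420e-01) = 82.155446
iter 2: u=0.979789  f(a)=+5.004e-02  f'(a)=-6.894e-01  a ← 82.155446 − (+5.004e-02/-6.894e-01) = 82.228041
iter 3: u=0.978924  f(a)=+7.037e-05  f'(a)=-6.874e-01  a ← 82.228041 − (+7.037e-05/-6.874e-01) = 82.228143
iter 4: u=0.978923  f(a)=+1.396e-10  f'(a)=-6.874e-01  a ← 82.228143 − (+1.396e-10/-6.874e-01) = 82.228143
iter 5: u=0.978923  f(a)=-2.842e-14  f'(a)=-6.874e-01  a ← 82.228143 − (-2.842e-14/-6.874e-01) = 82.228143
converged: |Δa| < 1e-12 after 5 iterations
sag = a·(cosh(S/(2a)) − 1) = 82.228143·(cosh(0.978923) − 1) = 42.647755
T_max/T_min = cosh(S/(2a)) = 1.518652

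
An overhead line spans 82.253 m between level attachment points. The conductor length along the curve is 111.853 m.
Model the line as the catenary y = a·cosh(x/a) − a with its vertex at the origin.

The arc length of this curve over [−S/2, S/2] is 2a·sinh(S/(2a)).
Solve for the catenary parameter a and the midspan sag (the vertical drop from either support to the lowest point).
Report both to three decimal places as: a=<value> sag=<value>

seed: a₀ = √(S³/(24(L−S))) = √(82.253³/(24·29.600)) = 27.988276
iter 1: u=1.469419  f(a)=+3.365e+00  f'(a)=-2.609e+00  a ← 27.988276 − (+3.365e+00/-2.609e+00) = 29.278236
iter 2: u=1.404678  f(a)=+2.466e-01  f'(a)=-2.239e+00  a ← 29.278236 − (+2.466e-01/-2.239e+00) = 29.388383
iter 3: u=1.399414  f(a)=+1.556e-03  f'(a)=-2.211e+00  a ← 29.388383 − (+1.556e-03/-2.211e+00) = 29.389087
iter 4: u=1.399380  f(a)=+6.284e-08  f'(a)=-2.211e+00  a ← 29.389087 − (+6.284e-08/-2.211e+00) = 29.389087
iter 5: u=1.399380  f(a)=+0.000e+00  f'(a)=-2.211e+00  a ← 29.389087 − (+0.000e+00/-2.211e+00) = 29.389087
converged: |Δa| < 1e-12 after 5 iterations
sag = a·(cosh(S/(2a)) − 1) = 29.389087·(cosh(1.399380) − 1) = 33.789167
T_max/T_min = cosh(S/(2a)) = 2.149718

a=29.389 sag=33.789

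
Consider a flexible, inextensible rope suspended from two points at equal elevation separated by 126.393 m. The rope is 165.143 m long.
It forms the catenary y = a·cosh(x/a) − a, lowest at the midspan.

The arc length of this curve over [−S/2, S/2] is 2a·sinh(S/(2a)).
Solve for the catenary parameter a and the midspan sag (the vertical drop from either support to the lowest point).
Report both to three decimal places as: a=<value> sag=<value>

a=48.603 sag=47.211

seed: a₀ = √(S³/(24(L−S))) = √(126.393³/(24·38.750)) = 46.595402
iter 1: u=1.356282  f(a)=+3.724e+00  f'(a)=-1.990e+00  a ← 46.595402 − (+3.724e+00/-1.990e+00) = 48.466842
iter 2: u=1.303912  f(a)=+2.361e-01  f'(a)=-1.745e+00  a ← 48.466842 − (+2.361e-01/-1.745e+00) = 48.602158
iter 3: u=1.300282  f(a)=+1.091e-03  f'(a)=-1.729e+00  a ← 48.602158 − (+1.091e-03/-1.729e+00) = 48.602789
iter 4: u=1.300265  f(a)=+2.355e-08  f'(a)=-1.729e+00  a ← 48.602789 − (+2.355e-08/-1.729e+00) = 48.602789
iter 5: u=1.300265  f(a)=+0.000e+00  f'(a)=-1.729e+00  a ← 48.602789 − (+0.000e+00/-1.729e+00) = 48.602789
converged: |Δa| < 1e-12 after 5 iterations
sag = a·(cosh(S/(2a)) − 1) = 48.602789·(cosh(1.300265) − 1) = 47.211008
T_max/T_min = cosh(S/(2a)) = 1.971364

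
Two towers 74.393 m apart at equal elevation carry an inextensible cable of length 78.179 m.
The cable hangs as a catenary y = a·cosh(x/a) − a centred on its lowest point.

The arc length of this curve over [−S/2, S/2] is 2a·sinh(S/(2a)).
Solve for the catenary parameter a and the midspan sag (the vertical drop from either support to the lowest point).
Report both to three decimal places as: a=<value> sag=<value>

seed: a₀ = √(S³/(24(L−S))) = √(74.393³/(24·3.786)) = 67.313502
iter 1: u=0.552586  f(a)=+5.823e-02  f'(a)=-1.160e-01  a ← 67.313502 − (+5.823e-02/-1.160e-01) = 67.815610
iter 2: u=0.548495  f(a)=+6.579e-04  f'(a)=-1.134e-01  a ← 67.815610 − (+6.579e-04/-1.134e-01) = 67.821414
iter 3: u=0.548448  f(a)=+8.613e-08  f'(a)=-1.133e-01  a ← 67.821414 − (+8.613e-08/-1.133e-01) = 67.821415
iter 4: u=0.548448  f(a)=+0.000e+00  f'(a)=-1.133e-01  a ← 67.821415 − (+0.000e+00/-1.133e-01) = 67.821415
converged: |Δa| < 1e-12 after 4 iterations
sag = a·(cosh(S/(2a)) − 1) = 67.821415·(cosh(0.548448) − 1) = 10.458425
T_max/T_min = cosh(S/(2a)) = 1.154205

a=67.821 sag=10.458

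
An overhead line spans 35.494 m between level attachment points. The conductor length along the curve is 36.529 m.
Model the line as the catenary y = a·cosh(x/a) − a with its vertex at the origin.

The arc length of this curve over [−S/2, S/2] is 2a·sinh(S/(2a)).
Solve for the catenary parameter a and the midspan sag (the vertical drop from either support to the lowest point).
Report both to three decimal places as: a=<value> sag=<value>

a=42.613 sag=3.749

seed: a₀ = √(S³/(24(L−S))) = √(35.494³/(24·1.035)) = 42.428397
iter 1: u=0.418281  f(a)=+9.092e-03  f'(a)=-4.965e-02  a ← 42.428397 − (+9.092e-03/-4.965e-02) = 42.611529
iter 2: u=0.416484  f(a)=+5.920e-05  f'(a)=-4.900e-02  a ← 42.611529 − (+5.920e-05/-4.900e-02) = 42.612737
iter 3: u=0.416472  f(a)=+2.547e-09  f'(a)=-4.900e-02  a ← 42.612737 − (+2.547e-09/-4.900e-02) = 42.612737
iter 4: u=0.416472  f(a)=+0.000e+00  f'(a)=-4.900e-02  a ← 42.612737 − (+0.000e+00/-4.900e-02) = 42.612737
converged: |Δa| < 1e-12 after 4 iterations
sag = a·(cosh(S/(2a)) − 1) = 42.612737·(cosh(0.416472) − 1) = 3.749288
T_max/T_min = cosh(S/(2a)) = 1.087985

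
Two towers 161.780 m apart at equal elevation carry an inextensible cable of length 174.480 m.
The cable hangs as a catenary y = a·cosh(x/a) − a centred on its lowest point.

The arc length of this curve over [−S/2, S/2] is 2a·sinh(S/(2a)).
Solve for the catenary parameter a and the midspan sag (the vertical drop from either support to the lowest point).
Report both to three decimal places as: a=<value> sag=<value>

a=119.227 sag=28.509

seed: a₀ = √(S³/(24(L−S))) = √(161.780³/(24·12.700)) = 117.863617
iter 1: u=0.686302  f(a)=+3.025e-01  f'(a)=-2.258e-01  a ← 117.863617 − (+3.025e-01/-2.258e-01) = 119.203001
iter 2: u=0.678590  f(a)=+5.233e-03  f'(a)=-2.181e-01  a ← 119.203001 − (+5.233e-03/-2.181e-01) = 119.226998
iter 3: u=0.678454  f(a)=+1.628e-06  f'(a)=-2.179e-01  a ← 119.226998 − (+1.628e-06/-2.179e-01) = 119.227005
iter 4: u=0.678454  f(a)=+1.705e-13  f'(a)=-2.179e-01  a ← 119.227005 − (+1.705e-13/-2.179e-01) = 119.227005
converged: |Δa| < 1e-12 after 4 iterations
sag = a·(cosh(S/(2a)) − 1) = 119.227005·(cosh(0.678454) − 1) = 28.508896
T_max/T_min = cosh(S/(2a)) = 1.239114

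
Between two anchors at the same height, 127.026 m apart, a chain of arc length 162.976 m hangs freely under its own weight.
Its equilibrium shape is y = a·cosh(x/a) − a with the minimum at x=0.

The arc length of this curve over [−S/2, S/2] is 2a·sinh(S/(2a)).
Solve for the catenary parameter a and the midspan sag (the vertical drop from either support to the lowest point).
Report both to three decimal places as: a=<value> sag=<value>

seed: a₀ = √(S³/(24(L−S))) = √(127.026³/(24·35.950)) = 48.739814
iter 1: u=1.303103  f(a)=+3.179e+00  f'(a)=-1.741e+00  a ← 48.739814 − (+3.179e+00/-1.741e+00) = 50.565205
iter 2: u=1.256061  f(a)=+1.873e-01  f'(a)=-1.542e+00  a ← 50.565205 − (+1.873e-01/-1.542e+00) = 50.686697
iter 3: u=1.253051  f(a)=+7.404e-04  f'(a)=-1.529e+00  a ← 50.686697 − (+7.404e-04/-1.529e+00) = 50.687181
iter 4: u=1.253039  f(a)=+1.167e-08  f'(a)=-1.529e+00  a ← 50.687181 − (+1.167e-08/-1.529e+00) = 50.687181
iter 5: u=1.253039  f(a)=+0.000e+00  f'(a)=-1.529e+00  a ← 50.687181 − (+0.000e+00/-1.529e+00) = 50.687181
converged: |Δa| < 1e-12 after 5 iterations
sag = a·(cosh(S/(2a)) − 1) = 50.687181·(cosh(1.253039) − 1) = 45.278878
T_max/T_min = cosh(S/(2a)) = 1.893300

a=50.687 sag=45.279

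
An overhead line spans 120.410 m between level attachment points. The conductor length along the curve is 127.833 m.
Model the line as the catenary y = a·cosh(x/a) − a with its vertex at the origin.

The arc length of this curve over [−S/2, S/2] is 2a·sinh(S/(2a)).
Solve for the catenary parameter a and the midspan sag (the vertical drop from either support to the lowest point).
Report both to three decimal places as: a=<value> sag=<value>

seed: a₀ = √(S³/(24(L−S))) = √(120.410³/(24·7.423)) = 98.991632
iter 1: u=0.608183  f(a)=+1.385e-01  f'(a)=-1.556e-01  a ← 98.991632 − (+1.385e-01/-1.556e-01) = 99.881763
iter 2: u=0.602763  f(a)=+1.890e-03  f'(a)=-1.514e-01  a ← 99.881763 − (+1.890e-03/-1.514e-01) = 99.894251
iter 3: u=0.602687  f(a)=+3.629e-07  f'(a)=-1.513e-01  a ← 99.894251 − (+3.629e-07/-1.513e-01) = 99.894254
iter 4: u=0.602687  f(a)=+1.421e-14  f'(a)=-1.513e-01  a ← 99.894254 − (+1.421e-14/-1.513e-01) = 99.894254
converged: |Δa| < 1e-12 after 4 iterations
sag = a·(cosh(S/(2a)) − 1) = 99.894254·(cosh(0.602687) − 1) = 18.698246
T_max/T_min = cosh(S/(2a)) = 1.187180

a=99.894 sag=18.698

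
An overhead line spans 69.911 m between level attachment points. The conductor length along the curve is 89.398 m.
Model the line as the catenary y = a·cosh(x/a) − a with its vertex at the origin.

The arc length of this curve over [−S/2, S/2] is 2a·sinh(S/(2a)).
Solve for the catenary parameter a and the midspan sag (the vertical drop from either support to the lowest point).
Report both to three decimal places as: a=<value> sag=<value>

seed: a₀ = √(S³/(24(L−S))) = √(69.911³/(24·19.487)) = 27.029634
iter 1: u=1.293229  f(a)=+1.696e+00  f'(a)=-1.698e+00  a ← 27.029634 − (+1.696e+00/-1.698e+00) = 28.028488
iter 2: u=1.247142  f(a)=+9.854e-02  f'(a)=-1.506e+00  a ← 28.028488 − (+9.854e-02/-1.506e+00) = 28.093930
iter 3: u=1.244237  f(a)=+3.781e-04  f'(a)=-1.494e+00  a ← 28.093930 − (+3.781e-04/-1.494e+00) = 28.094183
iter 4: u=1.244226  f(a)=+5.614e-09  f'(a)=-1.494e+00  a ← 28.094183 − (+5.614e-09/-1.494e+00) = 28.094183
iter 5: u=1.244226  f(a)=+0.000e+00  f'(a)=-1.494e+00  a ← 28.094183 − (+0.000e+00/-1.494e+00) = 28.094183
converged: |Δa| < 1e-12 after 5 iterations
sag = a·(cosh(S/(2a)) − 1) = 28.094183·(cosh(1.244226) − 1) = 24.700549
T_max/T_min = cosh(S/(2a)) = 1.879205

a=28.094 sag=24.701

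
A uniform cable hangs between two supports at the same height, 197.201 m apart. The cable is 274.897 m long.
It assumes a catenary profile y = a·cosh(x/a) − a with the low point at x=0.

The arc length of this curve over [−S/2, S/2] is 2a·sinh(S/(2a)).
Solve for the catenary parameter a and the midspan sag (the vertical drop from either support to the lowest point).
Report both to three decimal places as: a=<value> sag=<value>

seed: a₀ = √(S³/(24(L−S))) = √(197.201³/(24·77.696)) = 64.129628
iter 1: u=1.537519  f(a)=+9.718e+00  f'(a)=-3.046e+00  a ← 64.129628 − (+9.718e+00/-3.046e+00) = 67.319504
iter 2: u=1.464665  f(a)=+7.721e-01  f'(a)=-2.580e+00  a ← 67.319504 − (+7.721e-01/-2.580e+00) = 67.618787
iter 3: u=1.458182  f(a)=+5.804e-03  f'(a)=-2.541e+00  a ← 67.618787 − (+5.804e-03/-2.541e+00) = 67.621071
iter 4: u=1.458133  f(a)=+3.334e-07  f'(a)=-2.541e+00  a ← 67.621071 − (+3.334e-07/-2.541e+00) = 67.621071
iter 5: u=1.458133  f(a)=+5.684e-14  f'(a)=-2.541e+00  a ← 67.621071 − (+5.684e-14/-2.541e+00) = 67.621071
converged: |Δa| < 1e-12 after 5 iterations
sag = a·(cosh(S/(2a)) − 1) = 67.621071·(cosh(1.458133) − 1) = 85.560845
T_max/T_min = cosh(S/(2a)) = 2.265299

a=67.621 sag=85.561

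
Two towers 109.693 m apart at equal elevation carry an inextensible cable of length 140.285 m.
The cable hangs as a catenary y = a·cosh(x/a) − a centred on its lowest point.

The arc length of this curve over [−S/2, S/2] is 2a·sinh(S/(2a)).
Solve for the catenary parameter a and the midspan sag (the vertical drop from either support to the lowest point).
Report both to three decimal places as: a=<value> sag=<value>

seed: a₀ = √(S³/(24(L−S))) = √(109.693³/(24·30.592)) = 42.399313
iter 1: u=1.293571  f(a)=+2.664e+00  f'(a)=-1.699e+00  a ← 42.399313 − (+2.664e+00/-1.699e+00) = 43.966868
iter 2: u=1.247451  f(a)=+1.549e-01  f'(a)=-1.507e+00  a ← 43.966868 − (+1.549e-01/-1.507e+00) = 44.069625
iter 3: u=1.244542  f(a)=+5.948e-04  f'(a)=-1.495e+00  a ← 44.069625 − (+5.948e-04/-1.495e+00) = 44.070023
iter 4: u=1.244531  f(a)=+8.849e-09  f'(a)=-1.495e+00  a ← 44.070023 − (+8.849e-09/-1.495e+00) = 44.070023
iter 5: u=1.244531  f(a)=-2.842e-14  f'(a)=-1.495e+00  a ← 44.070023 − (-2.842e-14/-1.495e+00) = 44.070023
converged: |Δa| < 1e-12 after 5 iterations
sag = a·(cosh(S/(2a)) − 1) = 44.070023·(cosh(1.244531) − 1) = 38.767995
T_max/T_min = cosh(S/(2a)) = 1.879691

a=44.070 sag=38.768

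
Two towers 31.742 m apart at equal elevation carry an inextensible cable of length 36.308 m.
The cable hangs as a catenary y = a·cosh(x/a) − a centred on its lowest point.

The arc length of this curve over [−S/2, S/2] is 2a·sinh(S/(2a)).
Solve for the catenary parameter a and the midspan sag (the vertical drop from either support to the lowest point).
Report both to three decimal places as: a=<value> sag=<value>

seed: a₀ = √(S³/(24(L−S))) = √(31.742³/(24·4.566)) = 17.083540
iter 1: u=0.929023  f(a)=+2.011e-01  f'(a)=-5.821e-01  a ← 17.083540 − (+2.011e-01/-5.821e-01) = 17.429063
iter 2: u=0.910605  f(a)=+6.264e-03  f'(a)=-5.464e-01  a ← 17.429063 − (+6.264e-03/-5.464e-01) = 17.440528
iter 3: u=0.910007  f(a)=+6.509e-06  f'(a)=-5.452e-01  a ← 17.440528 − (+6.509e-06/-5.452e-01) = 17.440540
iter 4: u=0.910006  f(a)=+7.034e-12  f'(a)=-5.452e-01  a ← 17.440540 − (+7.034e-12/-5.452e-01) = 17.440540
converged: |Δa| < 1e-12 after 4 iterations
sag = a·(cosh(S/(2a)) − 1) = 17.440540·(cosh(0.910006) − 1) = 7.733656
T_max/T_min = cosh(S/(2a)) = 1.443430

a=17.441 sag=7.734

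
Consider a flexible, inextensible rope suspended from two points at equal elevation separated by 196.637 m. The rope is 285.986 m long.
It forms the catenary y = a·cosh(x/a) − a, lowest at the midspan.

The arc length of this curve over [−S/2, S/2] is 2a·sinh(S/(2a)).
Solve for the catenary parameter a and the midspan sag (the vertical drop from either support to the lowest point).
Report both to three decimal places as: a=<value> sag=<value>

a=63.242 sag=93.112

seed: a₀ = √(S³/(24(L−S))) = √(196.637³/(24·89.349)) = 59.545287
iter 1: u=1.651155  f(a)=+1.300e+01  f'(a)=-3.903e+00  a ← 59.545287 − (+1.300e+01/-3.903e+00) = 62.876275
iter 2: u=1.563682  f(a)=+1.171e+00  f'(a)=-3.229e+00  a ← 62.876275 − (+1.171e+00/-3.229e+00) = 63.238819
iter 3: u=1.554718  f(a)=+1.157e-02  f'(a)=-3.166e+00  a ← 63.238819 − (+1.157e-02/-3.166e+00) = 63.242473
iter 4: u=1.554628  f(a)=+1.154e-06  f'(a)=-3.165e+00  a ← 63.242473 − (+1.154e-06/-3.165e+00) = 63.242473
iter 5: u=1.554628  f(a)=+0.000e+00  f'(a)=-3.165e+00  a ← 63.242473 − (+0.000e+00/-3.165e+00) = 63.242473
converged: |Δa| < 1e-12 after 5 iterations
sag = a·(cosh(S/(2a)) − 1) = 63.242473·(cosh(1.554628) − 1) = 93.111639
T_max/T_min = cosh(S/(2a)) = 2.472296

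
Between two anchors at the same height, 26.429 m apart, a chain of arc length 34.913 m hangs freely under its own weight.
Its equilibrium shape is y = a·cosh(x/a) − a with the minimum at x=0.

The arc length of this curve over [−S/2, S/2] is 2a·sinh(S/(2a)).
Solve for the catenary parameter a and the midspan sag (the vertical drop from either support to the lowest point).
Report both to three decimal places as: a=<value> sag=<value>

a=9.950 sag=10.143

seed: a₀ = √(S³/(24(L−S))) = √(26.429³/(24·8.484)) = 9.521714
iter 1: u=1.387828  f(a)=+8.555e-01  f'(a)=-2.150e+00  a ← 9.521714 − (+8.555e-01/-2.150e+00) = 9.919682
iter 2: u=1.332150  f(a)=+5.656e-02  f'(a)=-1.874e+00  a ← 9.919682 − (+5.656e-02/-1.874e+00) = 9.949863
iter 3: u=1.328109  f(a)=+2.859e-04  f'(a)=-1.855e+00  a ← 9.949863 − (+2.859e-04/-1.855e+00) = 9.950017
iter 4: u=1.328088  f(a)=+7.388e-09  f'(a)=-1.855e+00  a ← 9.950017 − (+7.388e-09/-1.855e+00) = 9.950017
iter 5: u=1.328088  f(a)=-7.105e-15  f'(a)=-1.855e+00  a ← 9.950017 − (-7.105e-15/-1.855e+00) = 9.950017
converged: |Δa| < 1e-12 after 5 iterations
sag = a·(cosh(S/(2a)) − 1) = 9.950017·(cosh(1.328088) − 1) = 10.143072
T_max/T_min = cosh(S/(2a)) = 2.019402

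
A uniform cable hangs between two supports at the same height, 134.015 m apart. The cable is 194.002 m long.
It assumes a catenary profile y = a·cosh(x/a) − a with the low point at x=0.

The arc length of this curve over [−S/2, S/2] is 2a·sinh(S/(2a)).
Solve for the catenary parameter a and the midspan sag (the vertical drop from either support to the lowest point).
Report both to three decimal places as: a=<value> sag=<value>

seed: a₀ = √(S³/(24(L−S))) = √(134.015³/(24·59.987)) = 40.888005
iter 1: u=1.638806  f(a)=+8.590e+00  f'(a)=-3.802e+00  a ← 40.888005 − (+8.590e+00/-3.802e+00) = 43.147540
iter 2: u=1.552985  f(a)=+7.635e-01  f'(a)=-3.153e+00  a ← 43.147540 − (+7.635e-01/-3.153e+00) = 43.389651
iter 3: u=1.544320  f(a)=+7.330e-03  f'(a)=-3.093e+00  a ← 43.389651 − (+7.330e-03/-3.093e+00) = 43.392021
iter 4: u=1.544236  f(a)=+6.901e-07  f'(a)=-3.093e+00  a ← 43.392021 − (+6.901e-07/-3.093e+00) = 43.392021
iter 5: u=1.544236  f(a)=+0.000e+00  f'(a)=-3.093e+00  a ← 43.392021 − (+0.000e+00/-3.093e+00) = 43.392021
converged: |Δa| < 1e-12 after 5 iterations
sag = a·(cosh(S/(2a)) − 1) = 43.392021·(cosh(1.544236) − 1) = 62.872091
T_max/T_min = cosh(S/(2a)) = 2.448932

a=43.392 sag=62.872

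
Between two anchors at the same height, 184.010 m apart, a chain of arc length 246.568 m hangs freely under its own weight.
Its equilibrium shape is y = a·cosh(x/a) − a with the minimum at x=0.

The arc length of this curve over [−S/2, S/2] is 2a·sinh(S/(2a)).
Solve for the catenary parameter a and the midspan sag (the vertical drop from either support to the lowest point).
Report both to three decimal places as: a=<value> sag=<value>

a=67.477 sag=73.065

seed: a₀ = √(S³/(24(L−S))) = √(184.010³/(24·62.558)) = 64.419165
iter 1: u=1.428224  f(a)=+6.699e+00  f'(a)=-2.368e+00  a ← 64.419165 − (+6.699e+00/-2.368e+00) = 67.247767
iter 2: u=1.368150  f(a)=+4.665e-01  f'(a)=-2.049e+00  a ← 67.247767 − (+4.665e-01/-2.049e+00) = 67.475442
iter 3: u=1.363533  f(a)=+2.637e-03  f'(a)=-2.026e+00  a ← 67.475442 − (+2.637e-03/-2.026e+00) = 67.476743
iter 4: u=1.363507  f(a)=+8.527e-08  f'(a)=-2.026e+00  a ← 67.476743 − (+8.527e-08/-2.026e+00) = 67.476743
iter 5: u=1.363507  f(a)=+2.842e-14  f'(a)=-2.026e+00  a ← 67.476743 − (+2.842e-14/-2.026e+00) = 67.476743
converged: |Δa| < 1e-12 after 5 iterations
sag = a·(cosh(S/(2a)) − 1) = 67.476743·(cosh(1.363507) − 1) = 73.065263
T_max/T_min = cosh(S/(2a)) = 2.082821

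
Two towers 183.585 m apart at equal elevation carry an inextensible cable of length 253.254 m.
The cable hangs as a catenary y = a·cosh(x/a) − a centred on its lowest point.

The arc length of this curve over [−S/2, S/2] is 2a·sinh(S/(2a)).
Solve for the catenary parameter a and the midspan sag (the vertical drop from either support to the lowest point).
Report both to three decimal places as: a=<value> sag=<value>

seed: a₀ = √(S³/(24(L−S))) = √(183.585³/(24·69.669)) = 60.831760
iter 1: u=1.508957  f(a)=+8.376e+00  f'(a)=-2.856e+00  a ← 60.831760 − (+8.376e+00/-2.856e+00) = 63.764018
iter 2: u=1.439566  f(a)=+6.437e-01  f'(a)=-2.433e+00  a ← 63.764018 − (+6.437e-01/-2.433e+00) = 64.028606
iter 3: u=1.433617  f(a)=+4.501e-03  f'(a)=-2.399e+00  a ← 64.028606 − (+4.501e-03/-2.399e+00) = 64.030482
iter 4: u=1.433575  f(a)=+2.235e-07  f'(a)=-2.399e+00  a ← 64.030482 − (+2.235e-07/-2.399e+00) = 64.030483
iter 5: u=1.433575  f(a)=+2.842e-14  f'(a)=-2.399e+00  a ← 64.030483 − (+2.842e-14/-2.399e+00) = 64.030483
converged: |Δa| < 1e-12 after 5 iterations
sag = a·(cosh(S/(2a)) − 1) = 64.030483·(cosh(1.433575) − 1) = 77.864901
T_max/T_min = cosh(S/(2a)) = 2.216060

a=64.030 sag=77.865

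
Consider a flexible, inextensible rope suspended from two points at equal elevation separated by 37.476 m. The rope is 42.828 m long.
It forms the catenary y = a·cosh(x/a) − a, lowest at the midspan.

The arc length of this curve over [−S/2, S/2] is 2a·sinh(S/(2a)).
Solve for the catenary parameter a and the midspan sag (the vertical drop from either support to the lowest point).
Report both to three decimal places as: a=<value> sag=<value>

seed: a₀ = √(S³/(24(L−S))) = √(37.476³/(24·5.352)) = 20.242594
iter 1: u=0.925672  f(a)=+2.340e-01  f'(a)=-5.755e-01  a ← 20.242594 − (+2.340e-01/-5.755e-01) = 20.649250
iter 2: u=0.907442  f(a)=+7.238e-03  f'(a)=-5.404e-01  a ← 20.649250 − (+7.238e-03/-5.404e-01) = 20.662644
iter 3: u=0.906854  f(a)=+7.414e-06  f'(a)=-5.393e-01  a ← 20.662644 − (+7.414e-06/-5.393e-01) = 20.662658
iter 4: u=0.906853  f(a)=+7.802e-12  f'(a)=-5.393e-01  a ← 20.662658 − (+7.802e-12/-5.393e-01) = 20.662658
converged: |Δa| < 1e-12 after 4 iterations
sag = a·(cosh(S/(2a)) − 1) = 20.662658·(cosh(0.906853) − 1) = 9.094775
T_max/T_min = cosh(S/(2a)) = 1.440155

a=20.663 sag=9.095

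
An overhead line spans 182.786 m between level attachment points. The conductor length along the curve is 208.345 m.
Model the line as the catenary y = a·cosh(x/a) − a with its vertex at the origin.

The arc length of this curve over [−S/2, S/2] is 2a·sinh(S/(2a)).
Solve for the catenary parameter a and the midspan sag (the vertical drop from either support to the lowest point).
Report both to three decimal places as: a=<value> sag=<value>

seed: a₀ = √(S³/(24(L−S))) = √(182.786³/(24·25.559)) = 99.778471
iter 1: u=0.915959  f(a)=+1.094e+00  f'(a)=-5.566e-01  a ← 99.778471 − (+1.094e+00/-5.566e-01) = 101.743678
iter 2: u=0.898267  f(a)=+3.315e-02  f'(a)=-5.233e-01  a ← 101.743678 − (+3.315e-02/-5.233e-01) = 101.807027
iter 3: u=0.897708  f(a)=+3.256e-05  f'(a)=-5.223e-01  a ← 101.807027 − (+3.256e-05/-5.223e-01) = 101.807089
iter 4: u=0.897708  f(a)=+3.149e-11  f'(a)=-5.223e-01  a ← 101.807089 − (+3.149e-11/-5.223e-01) = 101.807089
converged: |Δa| < 1e-12 after 4 iterations
sag = a·(cosh(S/(2a)) − 1) = 101.807089·(cosh(0.897708) − 1) = 43.852079
T_max/T_min = cosh(S/(2a)) = 1.430737

a=101.807 sag=43.852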